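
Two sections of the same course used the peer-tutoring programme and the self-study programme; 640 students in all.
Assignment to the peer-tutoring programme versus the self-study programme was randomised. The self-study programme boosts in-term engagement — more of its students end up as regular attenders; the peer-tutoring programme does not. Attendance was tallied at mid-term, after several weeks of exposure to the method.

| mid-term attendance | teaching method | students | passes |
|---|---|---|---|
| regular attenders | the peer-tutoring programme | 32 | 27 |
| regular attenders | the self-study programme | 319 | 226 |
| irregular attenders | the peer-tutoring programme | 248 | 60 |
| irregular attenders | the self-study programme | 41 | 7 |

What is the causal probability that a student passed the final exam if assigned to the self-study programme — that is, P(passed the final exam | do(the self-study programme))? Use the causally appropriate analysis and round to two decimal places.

Within every mid-term attendance level the peer-tutoring programme has the higher rate, yet pooled the self-study programme does — Simpson's reversal.
Stratifying would compare teaching methods among students the teaching methods themselves sorted into mid-term attendance groups — a form of selection on an intermediate. The unconditioned pooled rates give the total causal effect.
So P(outcome | do(the self-study programme)) is just the pooled rate for the self-study programme: 233/360 = 0.647.

0.65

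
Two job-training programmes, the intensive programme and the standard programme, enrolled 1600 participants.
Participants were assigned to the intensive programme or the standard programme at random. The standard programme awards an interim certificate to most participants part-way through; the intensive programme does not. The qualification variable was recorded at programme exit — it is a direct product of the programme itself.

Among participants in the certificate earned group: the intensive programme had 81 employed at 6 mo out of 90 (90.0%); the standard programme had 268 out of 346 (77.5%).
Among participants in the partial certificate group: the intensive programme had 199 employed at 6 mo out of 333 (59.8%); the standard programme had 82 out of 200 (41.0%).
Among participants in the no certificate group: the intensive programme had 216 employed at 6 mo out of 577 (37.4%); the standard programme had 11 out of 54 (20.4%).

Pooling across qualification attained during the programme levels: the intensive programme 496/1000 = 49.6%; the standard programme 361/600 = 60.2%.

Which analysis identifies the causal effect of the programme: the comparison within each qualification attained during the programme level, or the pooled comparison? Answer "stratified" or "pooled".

pooled

Stratifying would compare programmes among participants the programmes themselves sorted into qualification attained during the programme groups — a form of selection on an intermediate. The unconditioned pooled rates give the total causal effect.
Pooled: the intensive programme 49.6% vs the standard programme 60.2%; the standard programme is higher overall.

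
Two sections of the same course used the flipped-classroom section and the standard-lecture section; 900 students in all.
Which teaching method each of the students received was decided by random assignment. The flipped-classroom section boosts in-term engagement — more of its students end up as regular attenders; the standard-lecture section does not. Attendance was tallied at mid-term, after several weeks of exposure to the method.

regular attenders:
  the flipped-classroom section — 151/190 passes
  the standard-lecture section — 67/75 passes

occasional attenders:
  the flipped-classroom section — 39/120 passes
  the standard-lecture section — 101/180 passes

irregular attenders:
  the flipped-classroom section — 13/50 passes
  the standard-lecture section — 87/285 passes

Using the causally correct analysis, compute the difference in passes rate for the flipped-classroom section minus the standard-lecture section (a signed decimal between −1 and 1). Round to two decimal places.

Stratifying would compare teaching methods among students the teaching methods themselves sorted into mid-term attendance groups — a form of selection on an intermediate. The unconditioned pooled rates give the total causal effect.
The causal difference is the pooled difference: 0.564 − 0.472 = +0.092.

+0.09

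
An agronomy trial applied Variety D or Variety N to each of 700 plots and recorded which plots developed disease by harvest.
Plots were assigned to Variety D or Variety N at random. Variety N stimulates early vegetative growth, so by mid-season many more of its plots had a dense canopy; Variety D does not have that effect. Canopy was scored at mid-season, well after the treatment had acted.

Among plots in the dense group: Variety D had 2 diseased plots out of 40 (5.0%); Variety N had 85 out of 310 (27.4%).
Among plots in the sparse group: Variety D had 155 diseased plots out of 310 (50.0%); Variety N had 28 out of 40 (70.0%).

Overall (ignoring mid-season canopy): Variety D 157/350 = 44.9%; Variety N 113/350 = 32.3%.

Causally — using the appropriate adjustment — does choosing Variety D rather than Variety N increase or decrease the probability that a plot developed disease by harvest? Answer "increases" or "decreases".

increases

Mid-season canopy lies on the pathway variety → mid-season canopy → outcome, so adjusting for it blocks the indirect effect. For the total causal effect of variety, use the unadjusted pooled rates.
Pooled: Variety D 44.9% vs Variety N 32.3%; Variety N is lower overall.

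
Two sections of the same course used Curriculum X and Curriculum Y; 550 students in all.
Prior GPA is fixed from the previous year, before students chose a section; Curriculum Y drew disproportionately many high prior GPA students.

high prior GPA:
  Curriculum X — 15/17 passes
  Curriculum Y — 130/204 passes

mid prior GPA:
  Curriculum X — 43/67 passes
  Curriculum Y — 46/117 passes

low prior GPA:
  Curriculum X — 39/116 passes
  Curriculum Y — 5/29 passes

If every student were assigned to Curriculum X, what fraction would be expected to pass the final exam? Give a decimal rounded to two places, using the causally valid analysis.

0.66

Prior GPA band satisfies the back-door criterion: it is not a descendant of the teaching method, and it blocks the spurious path from teaching method to outcome. Adjusting for it (i.e., using the within-prior GPA band rates) gives the causal effect.
Standardising Curriculum X to the population prior GPA band mix: 0.402·15/17 + 0.335·43/67 + 0.264·39/116 = 0.658.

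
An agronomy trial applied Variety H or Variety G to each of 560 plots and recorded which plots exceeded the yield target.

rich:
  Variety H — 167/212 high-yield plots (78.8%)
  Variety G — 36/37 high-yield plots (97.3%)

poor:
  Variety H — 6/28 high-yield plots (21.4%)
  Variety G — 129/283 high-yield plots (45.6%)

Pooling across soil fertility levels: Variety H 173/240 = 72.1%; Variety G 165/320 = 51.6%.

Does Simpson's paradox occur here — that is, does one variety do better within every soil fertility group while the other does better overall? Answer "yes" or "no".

Within each soil fertility level (rich 78.8% vs 97.3%; poor 21.4% vs 45.6%), Variety G has the higher rate every time. Pooled: 72.1% vs 51.6% — Variety H has the higher rate overall. The two comparisons disagree.

yes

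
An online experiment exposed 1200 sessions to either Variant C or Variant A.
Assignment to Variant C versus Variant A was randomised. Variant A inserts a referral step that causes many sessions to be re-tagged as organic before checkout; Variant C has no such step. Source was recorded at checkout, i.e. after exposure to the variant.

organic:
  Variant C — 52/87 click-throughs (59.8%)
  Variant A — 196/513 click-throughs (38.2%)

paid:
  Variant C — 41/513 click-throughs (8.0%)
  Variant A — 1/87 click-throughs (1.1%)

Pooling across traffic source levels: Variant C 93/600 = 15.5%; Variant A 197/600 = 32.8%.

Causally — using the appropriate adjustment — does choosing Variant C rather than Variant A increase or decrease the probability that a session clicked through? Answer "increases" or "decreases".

Traffic source lies on the pathway variant → traffic source → outcome, so adjusting for it blocks the indirect effect. For the total causal effect of variant, use the unadjusted pooled rates.
Pooled: Variant C 15.5% vs Variant A 32.8%; Variant A is higher overall.

decreases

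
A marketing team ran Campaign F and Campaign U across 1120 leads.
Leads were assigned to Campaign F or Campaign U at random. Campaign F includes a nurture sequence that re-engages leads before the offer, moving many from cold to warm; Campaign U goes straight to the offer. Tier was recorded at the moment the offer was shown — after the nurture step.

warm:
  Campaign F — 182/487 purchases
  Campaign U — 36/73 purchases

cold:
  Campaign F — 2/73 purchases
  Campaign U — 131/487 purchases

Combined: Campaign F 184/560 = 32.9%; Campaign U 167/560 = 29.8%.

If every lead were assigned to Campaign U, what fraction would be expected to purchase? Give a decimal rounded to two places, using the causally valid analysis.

The engagement tier-specific comparison favours Campaign U throughout, but the pooled figures favour Campaign F. The question is whether to condition on engagement tier.
Engagement tier lies on the pathway campaign → engagement tier → outcome, so adjusting for it blocks the indirect effect. For the total causal effect of campaign, use the unadjusted pooled rates.
So P(outcome | do(Campaign U)) is just the pooled rate for Campaign U: 167/560 = 0.298.

0.30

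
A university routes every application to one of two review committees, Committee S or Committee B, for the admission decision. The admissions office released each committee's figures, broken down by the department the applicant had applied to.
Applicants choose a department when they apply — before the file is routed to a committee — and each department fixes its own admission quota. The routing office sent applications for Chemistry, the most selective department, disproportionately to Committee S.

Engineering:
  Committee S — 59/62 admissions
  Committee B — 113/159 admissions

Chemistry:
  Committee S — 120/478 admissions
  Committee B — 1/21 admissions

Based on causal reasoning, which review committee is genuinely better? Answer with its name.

The department-specific comparison favours Committee S throughout, but the pooled figures favour Committee B. The question is whether to condition on department.
Department satisfies the back-door criterion: it is not a descendant of the review committee, and it blocks the spurious path from review committee to outcome. Adjusting for it (i.e., using the within-department rates) gives the causal effect.
Within each level — Engineering: 95.2% vs 71.1%; Chemistry: 25.1% vs 4.8% — Committee S is higher every time.

Committee S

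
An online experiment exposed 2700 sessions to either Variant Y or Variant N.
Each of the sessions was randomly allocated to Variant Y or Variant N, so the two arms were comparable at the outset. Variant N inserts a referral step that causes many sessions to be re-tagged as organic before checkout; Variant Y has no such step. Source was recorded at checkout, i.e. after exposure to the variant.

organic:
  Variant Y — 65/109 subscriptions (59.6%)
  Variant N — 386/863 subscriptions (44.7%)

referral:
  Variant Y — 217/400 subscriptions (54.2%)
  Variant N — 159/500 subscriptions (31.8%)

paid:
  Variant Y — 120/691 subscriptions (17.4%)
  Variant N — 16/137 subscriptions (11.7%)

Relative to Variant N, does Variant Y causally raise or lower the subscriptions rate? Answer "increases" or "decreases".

Traffic source here is a post-treatment variable shaped by the variant; conditioning on it would introduce bias rather than remove it. The overall comparison is the causal one.
Pooled: Variant Y 33.5% vs Variant N 37.4%; Variant N is higher overall.

decreases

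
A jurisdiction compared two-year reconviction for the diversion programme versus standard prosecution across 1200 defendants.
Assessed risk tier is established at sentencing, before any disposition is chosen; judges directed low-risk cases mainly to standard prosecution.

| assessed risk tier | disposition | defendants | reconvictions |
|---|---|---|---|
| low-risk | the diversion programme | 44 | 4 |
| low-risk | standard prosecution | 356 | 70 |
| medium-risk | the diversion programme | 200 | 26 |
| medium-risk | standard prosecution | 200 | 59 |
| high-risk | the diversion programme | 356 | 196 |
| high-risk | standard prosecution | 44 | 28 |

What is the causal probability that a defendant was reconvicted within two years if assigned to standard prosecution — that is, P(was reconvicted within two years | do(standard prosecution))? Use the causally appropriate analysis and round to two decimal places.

The assessed risk tier-specific comparison favours the diversion programme throughout, but the pooled figures favour standard prosecution. The question is whether to condition on assessed risk tier.
Assessed risk tier is set before the disposition has any effect — it is not caused by the disposition — and it independently drives the outcome. That makes it a confounder, so the causal comparison is within assessed risk tier levels.
Standardising standard prosecution to the population assessed risk tier mix: 0.333·70/356 + 0.333·59/200 + 0.333·28/44 = 0.376.

0.38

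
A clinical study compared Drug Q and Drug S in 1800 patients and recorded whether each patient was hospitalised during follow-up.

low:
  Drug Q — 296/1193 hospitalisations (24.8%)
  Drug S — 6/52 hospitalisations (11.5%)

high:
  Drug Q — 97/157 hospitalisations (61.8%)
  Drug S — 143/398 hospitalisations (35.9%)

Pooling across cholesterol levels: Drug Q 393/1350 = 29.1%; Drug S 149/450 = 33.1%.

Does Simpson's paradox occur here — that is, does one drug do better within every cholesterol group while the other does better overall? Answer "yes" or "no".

Within each cholesterol level (low 24.8% vs 11.5%; high 61.8% vs 35.9%), Drug S has the lower rate every time. Pooled: 29.1% vs 33.1% — Drug Q has the lower rate overall. The two comparisons disagree.

yes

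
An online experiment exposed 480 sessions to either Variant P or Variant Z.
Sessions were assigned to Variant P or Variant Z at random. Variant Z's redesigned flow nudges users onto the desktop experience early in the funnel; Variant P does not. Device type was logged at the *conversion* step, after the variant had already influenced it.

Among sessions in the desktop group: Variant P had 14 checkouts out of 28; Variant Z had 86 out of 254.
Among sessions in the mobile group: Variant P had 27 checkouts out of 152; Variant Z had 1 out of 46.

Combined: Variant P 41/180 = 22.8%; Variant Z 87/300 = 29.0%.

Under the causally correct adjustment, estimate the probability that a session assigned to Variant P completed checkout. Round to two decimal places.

Device type is downstream of the variant. One should not condition on a consequence of treatment, so the overall rates are the right comparison.
So P(outcome | do(Variant P)) is just the pooled rate for Variant P: 41/180 = 0.228.

0.23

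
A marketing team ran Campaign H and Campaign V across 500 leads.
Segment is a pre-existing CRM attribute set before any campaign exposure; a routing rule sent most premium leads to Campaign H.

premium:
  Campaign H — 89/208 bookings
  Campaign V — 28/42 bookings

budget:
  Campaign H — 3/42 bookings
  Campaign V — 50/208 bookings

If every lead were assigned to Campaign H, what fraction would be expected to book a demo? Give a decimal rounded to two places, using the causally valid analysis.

0.25

Since customer segment is a pre-existing factor (not a product of the campaign) and it affects the outcome on its own, it is a confounder. The stratified rates, not the pooled rate, identify the causal effect.
Standardising Campaign H to the population customer segment mix: 0.500·89/208 + 0.500·3/42 = 0.250.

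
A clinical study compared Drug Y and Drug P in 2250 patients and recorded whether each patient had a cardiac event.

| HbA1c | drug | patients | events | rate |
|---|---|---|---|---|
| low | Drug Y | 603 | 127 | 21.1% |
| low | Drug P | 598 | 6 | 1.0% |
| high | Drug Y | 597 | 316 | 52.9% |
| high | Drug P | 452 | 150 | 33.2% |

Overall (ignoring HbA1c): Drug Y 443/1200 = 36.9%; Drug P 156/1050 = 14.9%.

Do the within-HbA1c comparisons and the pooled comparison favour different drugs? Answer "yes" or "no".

no

Within each HbA1c level (low 21.1% vs 1.0%; high 52.9% vs 33.2%), Drug P has the lower rate every time. Pooled: 36.9% vs 14.9% — Drug P has the lower rate overall. They agree.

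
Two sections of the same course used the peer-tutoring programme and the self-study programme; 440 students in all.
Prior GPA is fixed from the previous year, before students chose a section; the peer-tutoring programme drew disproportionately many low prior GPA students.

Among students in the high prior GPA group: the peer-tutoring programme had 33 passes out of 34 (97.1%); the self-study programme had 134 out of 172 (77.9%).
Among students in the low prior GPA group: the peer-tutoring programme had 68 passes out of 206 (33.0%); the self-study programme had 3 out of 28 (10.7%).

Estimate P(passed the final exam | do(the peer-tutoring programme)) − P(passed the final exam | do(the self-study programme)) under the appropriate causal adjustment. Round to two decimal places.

+0.21

Prior GPA band satisfies the back-door criterion: it is not a descendant of the teaching method, and it blocks the spurious path from teaching method to outcome. Adjusting for it (i.e., using the within-prior GPA band rates) gives the causal effect.
Adjusting over the population distribution of prior GPA band: 0.468·(0.971−0.779) + 0.532·(0.330−0.107) = +0.208.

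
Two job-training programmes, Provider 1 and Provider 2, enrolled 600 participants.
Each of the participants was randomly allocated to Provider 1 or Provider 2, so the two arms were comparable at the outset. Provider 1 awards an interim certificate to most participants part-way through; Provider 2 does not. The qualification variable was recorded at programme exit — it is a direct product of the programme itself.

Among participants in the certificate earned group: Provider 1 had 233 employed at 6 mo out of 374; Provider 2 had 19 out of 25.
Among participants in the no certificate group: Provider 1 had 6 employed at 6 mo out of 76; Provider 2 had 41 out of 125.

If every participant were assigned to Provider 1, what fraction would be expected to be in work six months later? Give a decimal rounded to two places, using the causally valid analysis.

Qualification attained during the programme lies on the pathway programme → qualification attained during the programme → outcome, so adjusting for it blocks the indirect effect. For the total causal effect of programme, use the unadjusted pooled rates.
So P(outcome | do(Provider 1)) is just the pooled rate for Provider 1: 239/450 = 0.531.

0.53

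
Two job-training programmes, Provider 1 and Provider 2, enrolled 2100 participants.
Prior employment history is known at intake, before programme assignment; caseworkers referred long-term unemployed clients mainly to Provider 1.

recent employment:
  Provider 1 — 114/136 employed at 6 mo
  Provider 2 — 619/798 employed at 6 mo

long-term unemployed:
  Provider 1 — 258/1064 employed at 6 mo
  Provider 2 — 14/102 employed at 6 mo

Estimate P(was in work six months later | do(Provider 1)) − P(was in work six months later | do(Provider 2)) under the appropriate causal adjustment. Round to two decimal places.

Provider 1 is higher inside every prior employment history stratum but Provider 2 is higher in aggregate. Whether to stratify depends on how prior employment history relates to the programme.
Prior employment history is set before the programme has any effect — it is not caused by the programme — and it independently drives the outcome. That makes it a confounder, so the causal comparison is within prior employment history levels.
Adjusting over the population distribution of prior employment history: 0.445·(0.838−0.776) + 0.555·(0.242−0.137) = +0.086.

+0.09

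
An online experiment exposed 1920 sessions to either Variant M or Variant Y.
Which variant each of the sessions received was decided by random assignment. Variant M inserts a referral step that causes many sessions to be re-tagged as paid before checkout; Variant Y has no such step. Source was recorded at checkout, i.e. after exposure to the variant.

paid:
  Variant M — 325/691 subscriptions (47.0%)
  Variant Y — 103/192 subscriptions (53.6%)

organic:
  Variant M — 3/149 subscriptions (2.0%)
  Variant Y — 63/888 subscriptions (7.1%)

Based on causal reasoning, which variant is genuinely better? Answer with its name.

The stratified and pooled comparisons disagree (Variant Y wins within each traffic source; Variant M wins overall), so the answer turns on the causal role of traffic source.
Stratifying would compare variants among sessions the variants themselves sorted into traffic source groups — a form of selection on an intermediate. The unconditioned pooled rates give the total causal effect.
Pooled: Variant M 39.0% vs Variant Y 15.4%; Variant M is higher overall.

Variant M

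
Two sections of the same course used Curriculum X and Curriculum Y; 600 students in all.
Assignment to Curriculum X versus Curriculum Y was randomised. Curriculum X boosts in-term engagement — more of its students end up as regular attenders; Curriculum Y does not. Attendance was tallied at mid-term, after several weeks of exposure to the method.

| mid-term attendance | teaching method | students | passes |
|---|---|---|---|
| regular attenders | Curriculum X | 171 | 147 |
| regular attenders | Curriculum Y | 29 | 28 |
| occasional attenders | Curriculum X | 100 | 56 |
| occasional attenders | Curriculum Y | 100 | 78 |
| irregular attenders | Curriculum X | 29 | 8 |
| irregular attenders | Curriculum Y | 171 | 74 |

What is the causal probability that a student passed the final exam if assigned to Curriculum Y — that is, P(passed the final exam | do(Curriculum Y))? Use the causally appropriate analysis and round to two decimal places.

0.60

Curriculum Y is higher inside every mid-term attendance stratum but Curriculum X is higher in aggregate. Whether to stratify depends on how mid-term attendance relates to the teaching method.
Mid-term attendance lies on the pathway teaching method → mid-term attendance → outcome, so adjusting for it blocks the indirect effect. For the total causal effect of teaching method, use the unadjusted pooled rates.
So P(outcome | do(Curriculum Y)) is just the pooled rate for Curriculum Y: 180/300 = 0.600.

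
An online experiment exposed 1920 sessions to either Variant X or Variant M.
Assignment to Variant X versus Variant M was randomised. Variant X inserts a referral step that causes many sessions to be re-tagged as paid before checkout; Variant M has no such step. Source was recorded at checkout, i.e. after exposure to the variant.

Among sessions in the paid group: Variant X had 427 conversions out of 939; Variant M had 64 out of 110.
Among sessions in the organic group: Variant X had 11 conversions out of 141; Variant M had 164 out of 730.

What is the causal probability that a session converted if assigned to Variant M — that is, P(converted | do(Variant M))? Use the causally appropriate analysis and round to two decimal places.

0.27

The traffic source-specific comparison favours Variant M throughout, but the pooled figures favour Variant X. The question is whether to condition on traffic source.
Traffic source lies on the pathway variant → traffic source → outcome, so adjusting for it blocks the indirect effect. For the total causal effect of variant, use the unadjusted pooled rates.
So P(outcome | do(Variant M)) is just the pooled rate for Variant M: 228/840 = 0.271.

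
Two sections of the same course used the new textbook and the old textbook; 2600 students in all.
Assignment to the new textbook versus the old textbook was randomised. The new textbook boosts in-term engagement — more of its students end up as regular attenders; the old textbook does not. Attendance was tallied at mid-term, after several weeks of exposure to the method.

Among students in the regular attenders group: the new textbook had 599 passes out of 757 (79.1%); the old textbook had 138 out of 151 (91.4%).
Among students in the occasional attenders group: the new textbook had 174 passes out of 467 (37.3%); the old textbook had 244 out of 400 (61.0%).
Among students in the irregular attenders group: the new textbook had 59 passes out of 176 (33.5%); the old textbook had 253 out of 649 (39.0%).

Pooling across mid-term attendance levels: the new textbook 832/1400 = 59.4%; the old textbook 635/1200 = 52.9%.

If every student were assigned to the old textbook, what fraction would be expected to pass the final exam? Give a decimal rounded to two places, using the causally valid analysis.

0.53

the old textbook is higher inside every mid-term attendance stratum but the new textbook is higher in aggregate. Whether to stratify depends on how mid-term attendance relates to the teaching method.
Mid-term attendance is downstream of the teaching method. One should not condition on a consequence of treatment, so the overall rates are the right comparison.
So P(outcome | do(the old textbook)) is just the pooled rate for the old textbook: 635/1200 = 0.529.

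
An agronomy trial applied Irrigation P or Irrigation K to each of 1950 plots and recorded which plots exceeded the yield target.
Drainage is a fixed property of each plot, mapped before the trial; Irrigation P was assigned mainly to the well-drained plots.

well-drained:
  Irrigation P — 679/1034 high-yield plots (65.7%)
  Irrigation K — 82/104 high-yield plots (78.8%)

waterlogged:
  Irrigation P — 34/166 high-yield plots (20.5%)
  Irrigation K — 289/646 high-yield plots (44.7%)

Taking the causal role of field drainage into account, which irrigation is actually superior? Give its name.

Within every field drainage level Irrigation K has the higher rate, yet pooled Irrigation P does — Simpson's reversal.
Field drainage satisfies the back-door criterion: it is not a descendant of the irrigation, and it blocks the spurious path from irrigation to outcome. Adjusting for it (i.e., using the within-field drainage rates) gives the causal effect.
Within each level — well-drained: 65.7% vs 78.8%; waterlogged: 20.5% vs 44.7% — Irrigation K is higher every time.

Irrigation K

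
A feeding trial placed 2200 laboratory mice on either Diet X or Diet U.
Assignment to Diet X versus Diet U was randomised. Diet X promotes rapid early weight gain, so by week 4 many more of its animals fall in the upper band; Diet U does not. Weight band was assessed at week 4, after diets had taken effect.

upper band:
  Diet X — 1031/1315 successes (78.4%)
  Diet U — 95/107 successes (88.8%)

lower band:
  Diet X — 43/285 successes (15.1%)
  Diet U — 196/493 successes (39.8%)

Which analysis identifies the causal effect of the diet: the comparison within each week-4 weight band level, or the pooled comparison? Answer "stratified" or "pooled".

Week-4 weight band here is a post-treatment variable shaped by the diet; conditioning on it would introduce bias rather than remove it. The overall comparison is the causal one.
Pooled: Diet X 67.1% vs Diet U 48.5%; Diet X is higher overall.

pooled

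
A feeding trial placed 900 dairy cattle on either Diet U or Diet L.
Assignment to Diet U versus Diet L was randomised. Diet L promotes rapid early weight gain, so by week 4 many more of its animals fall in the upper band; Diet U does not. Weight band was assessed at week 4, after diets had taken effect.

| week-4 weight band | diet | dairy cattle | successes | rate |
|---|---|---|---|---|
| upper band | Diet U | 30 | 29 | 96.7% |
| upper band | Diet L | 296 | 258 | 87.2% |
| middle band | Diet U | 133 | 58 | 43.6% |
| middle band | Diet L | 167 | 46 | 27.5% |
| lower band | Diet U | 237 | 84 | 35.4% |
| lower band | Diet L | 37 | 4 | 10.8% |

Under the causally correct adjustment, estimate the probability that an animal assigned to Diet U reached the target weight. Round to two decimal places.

0.43

Within every week-4 weight band level Diet U has the higher rate, yet pooled Diet L does — Simpson's reversal.
The distribution of week-4 weight band is itself part of what the diet does — it is an intermediate outcome. Holding it fixed would remove that part of the effect; the total effect is the pooled difference.
So P(outcome | do(Diet U)) is just the pooled rate for Diet U: 171/400 = 0.427.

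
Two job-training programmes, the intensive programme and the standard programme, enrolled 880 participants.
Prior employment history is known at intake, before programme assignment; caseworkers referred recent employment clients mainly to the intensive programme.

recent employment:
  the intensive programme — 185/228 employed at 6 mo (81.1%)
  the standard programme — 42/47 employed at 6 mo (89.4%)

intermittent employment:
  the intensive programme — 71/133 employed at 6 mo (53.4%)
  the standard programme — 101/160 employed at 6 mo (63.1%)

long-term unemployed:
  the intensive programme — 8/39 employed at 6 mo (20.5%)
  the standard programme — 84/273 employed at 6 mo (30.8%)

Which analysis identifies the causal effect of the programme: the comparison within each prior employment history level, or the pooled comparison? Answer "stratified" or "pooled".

The stratified and pooled comparisons disagree (the standard programme wins within each prior employment history; the intensive programme wins overall), so the answer turns on the causal role of prior employment history.
Here prior employment history is a common cause — it drives both which programme a case falls under and the outcome. The crude comparison mixes populations; the stratum-specific rates are the causally relevant ones.
Within each level — recent employment: 81.1% vs 89.4%; intermittent employment: 53.4% vs 63.1%; long-term unemployed: 20.5% vs 30.8% — the standard programme is higher every time.

stratified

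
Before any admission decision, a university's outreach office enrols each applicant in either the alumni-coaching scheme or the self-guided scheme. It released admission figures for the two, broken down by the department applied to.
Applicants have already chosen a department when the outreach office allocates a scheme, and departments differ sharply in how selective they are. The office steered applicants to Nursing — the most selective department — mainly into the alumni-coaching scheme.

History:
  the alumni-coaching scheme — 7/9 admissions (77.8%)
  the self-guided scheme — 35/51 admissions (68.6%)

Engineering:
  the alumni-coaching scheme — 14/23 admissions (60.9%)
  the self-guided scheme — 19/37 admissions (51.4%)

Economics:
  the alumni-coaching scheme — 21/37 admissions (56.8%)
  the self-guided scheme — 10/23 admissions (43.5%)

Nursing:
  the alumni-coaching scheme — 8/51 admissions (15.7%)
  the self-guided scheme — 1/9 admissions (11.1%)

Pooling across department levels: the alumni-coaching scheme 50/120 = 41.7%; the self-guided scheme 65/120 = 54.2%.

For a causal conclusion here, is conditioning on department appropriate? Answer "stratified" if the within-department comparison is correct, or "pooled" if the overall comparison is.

The stratified and pooled comparisons disagree (the alumni-coaching scheme wins within each department; the self-guided scheme wins overall), so the answer turns on the causal role of department.
Department is set before the outreach scheme has any effect — it is not caused by the outreach scheme — and it independently drives the outcome. That makes it a confounder, so the causal comparison is within department levels.
Within each level — History: 77.8% vs 68.6%; Engineering: 60.9% vs 51.4%; Economics: 56.8% vs 43.5%; Nursing: 15.7% vs 11.1% — the alumni-coaching scheme is higher every time.

stratified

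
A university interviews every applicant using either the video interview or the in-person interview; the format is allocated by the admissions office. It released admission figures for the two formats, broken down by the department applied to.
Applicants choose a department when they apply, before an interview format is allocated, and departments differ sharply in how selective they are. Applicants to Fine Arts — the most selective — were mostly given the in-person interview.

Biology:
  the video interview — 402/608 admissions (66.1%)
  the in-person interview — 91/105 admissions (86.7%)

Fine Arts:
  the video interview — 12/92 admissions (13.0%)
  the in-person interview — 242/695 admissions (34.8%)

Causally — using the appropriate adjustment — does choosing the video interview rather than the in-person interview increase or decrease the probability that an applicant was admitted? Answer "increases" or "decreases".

decreases

Department satisfies the back-door criterion: it is not a descendant of the interview format, and it blocks the spurious path from interview format to outcome. Adjusting for it (i.e., using the within-department rates) gives the causal effect.
Within each level — Biology: 66.1% vs 86.7%; Fine Arts: 13.0% vs 34.8% — the in-person interview is higher every time.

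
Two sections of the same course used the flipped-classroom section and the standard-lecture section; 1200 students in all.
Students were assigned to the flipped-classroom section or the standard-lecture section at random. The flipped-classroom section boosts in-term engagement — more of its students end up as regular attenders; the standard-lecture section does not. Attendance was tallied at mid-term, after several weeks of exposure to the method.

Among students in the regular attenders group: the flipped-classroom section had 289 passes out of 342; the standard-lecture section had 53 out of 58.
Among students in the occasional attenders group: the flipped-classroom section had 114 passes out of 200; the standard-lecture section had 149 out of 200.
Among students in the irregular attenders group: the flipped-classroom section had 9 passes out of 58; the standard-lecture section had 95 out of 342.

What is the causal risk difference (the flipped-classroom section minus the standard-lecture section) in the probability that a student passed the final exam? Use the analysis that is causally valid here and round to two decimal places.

Because the teaching method influences mid-term attendance, mid-term attendance is a post-treatment mediator, not a confounder. Stratifying on it would bias the estimate; the causal effect is the crude pooled difference.
The causal difference is the pooled difference: 0.687 − 0.495 = +0.192.

+0.19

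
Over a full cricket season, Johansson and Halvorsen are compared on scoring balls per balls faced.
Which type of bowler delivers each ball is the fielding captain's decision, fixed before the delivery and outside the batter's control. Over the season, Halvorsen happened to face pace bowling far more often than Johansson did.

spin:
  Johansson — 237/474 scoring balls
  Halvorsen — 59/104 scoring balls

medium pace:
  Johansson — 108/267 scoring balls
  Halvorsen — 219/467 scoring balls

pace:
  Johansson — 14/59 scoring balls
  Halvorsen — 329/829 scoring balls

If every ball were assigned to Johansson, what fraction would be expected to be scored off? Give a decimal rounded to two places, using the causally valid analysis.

Within every bowling type level Halvorsen has the higher rate, yet pooled Johansson does — Simpson's reversal.
Bowling type satisfies the back-door criterion: it is not a descendant of the player, and it blocks the spurious path from player to outcome. Adjusting for it (i.e., using the within-bowling type rates) gives the causal effect.
Standardising Johansson to the population bowling type mix: 0.263·237/474 + 0.334·108/267 + 0.404·14/59 = 0.362.

0.36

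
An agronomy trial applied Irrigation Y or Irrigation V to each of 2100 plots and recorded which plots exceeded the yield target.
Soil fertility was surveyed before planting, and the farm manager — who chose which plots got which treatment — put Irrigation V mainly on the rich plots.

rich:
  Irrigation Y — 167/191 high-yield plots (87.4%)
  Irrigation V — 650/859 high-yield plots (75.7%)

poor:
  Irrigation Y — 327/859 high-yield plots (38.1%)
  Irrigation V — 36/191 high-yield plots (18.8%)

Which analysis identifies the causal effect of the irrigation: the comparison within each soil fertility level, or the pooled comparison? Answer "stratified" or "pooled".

stratified

Soil fertility is set before the irrigation has any effect — it is not caused by the irrigation — and it independently drives the outcome. That makes it a confounder, so the causal comparison is within soil fertility levels.
Within each level — rich: 87.4% vs 75.7%; poor: 38.1% vs 18.8% — Irrigation Y is higher every time.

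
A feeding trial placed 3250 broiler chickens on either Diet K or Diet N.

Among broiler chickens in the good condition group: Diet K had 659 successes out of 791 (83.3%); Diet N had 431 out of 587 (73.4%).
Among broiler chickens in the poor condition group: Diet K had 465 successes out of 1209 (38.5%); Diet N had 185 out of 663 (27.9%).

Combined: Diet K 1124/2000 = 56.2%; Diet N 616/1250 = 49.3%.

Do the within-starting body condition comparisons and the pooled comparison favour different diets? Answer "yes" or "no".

Within each starting body condition level (good condition 83.3% vs 73.4%; poor condition 38.5% vs 27.9%), Diet K has the higher rate every time. Pooled: 56.2% vs 49.3% — Diet K has the higher rate overall. They agree.

no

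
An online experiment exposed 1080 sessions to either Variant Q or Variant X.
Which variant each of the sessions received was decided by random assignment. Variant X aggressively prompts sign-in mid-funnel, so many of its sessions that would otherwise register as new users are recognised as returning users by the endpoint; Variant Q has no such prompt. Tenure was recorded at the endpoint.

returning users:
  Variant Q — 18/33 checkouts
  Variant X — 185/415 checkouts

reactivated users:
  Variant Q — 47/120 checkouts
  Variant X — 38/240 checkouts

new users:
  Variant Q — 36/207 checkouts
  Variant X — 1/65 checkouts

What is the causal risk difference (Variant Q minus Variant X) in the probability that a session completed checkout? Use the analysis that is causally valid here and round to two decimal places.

-0.03

Variant Q is higher inside every user tenure stratum but Variant X is higher in aggregate. Whether to stratify depends on how user tenure relates to the variant.
User tenure lies on the pathway variant → user tenure → outcome, so adjusting for it blocks the indirect effect. For the total causal effect of variant, use the unadjusted pooled rates.
The causal difference is the pooled difference: 0.281 − 0.311 = -0.031.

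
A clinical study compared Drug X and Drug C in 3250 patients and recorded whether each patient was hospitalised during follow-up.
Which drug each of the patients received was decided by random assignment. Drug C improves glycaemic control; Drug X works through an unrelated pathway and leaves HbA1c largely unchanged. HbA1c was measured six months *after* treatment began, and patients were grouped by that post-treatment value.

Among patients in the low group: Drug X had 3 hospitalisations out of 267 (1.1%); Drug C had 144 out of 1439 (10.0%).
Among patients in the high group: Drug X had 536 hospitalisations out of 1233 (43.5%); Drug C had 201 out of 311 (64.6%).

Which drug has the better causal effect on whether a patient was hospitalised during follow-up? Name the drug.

The HbA1c-specific comparison favours Drug X throughout, but the pooled figures favour Drug C. The question is whether to condition on HbA1c.
HbA1c lies on the pathway drug → HbA1c → outcome, so adjusting for it blocks the indirect effect. For the total causal effect of drug, use the unadjusted pooled rates.
Pooled: Drug X 35.9% vs Drug C 19.7%; Drug C is lower overall.

Drug C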